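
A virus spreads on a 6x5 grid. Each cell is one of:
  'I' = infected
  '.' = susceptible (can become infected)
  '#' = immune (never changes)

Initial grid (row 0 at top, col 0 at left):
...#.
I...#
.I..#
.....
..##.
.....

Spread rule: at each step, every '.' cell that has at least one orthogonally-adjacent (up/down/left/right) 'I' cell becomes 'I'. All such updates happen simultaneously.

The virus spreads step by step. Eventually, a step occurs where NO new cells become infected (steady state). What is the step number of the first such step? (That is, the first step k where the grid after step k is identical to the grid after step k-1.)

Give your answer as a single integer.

Answer: 7

Derivation:
Step 0 (initial): 2 infected
Step 1: +5 new -> 7 infected
Step 2: +6 new -> 13 infected
Step 3: +5 new -> 18 infected
Step 4: +3 new -> 21 infected
Step 5: +2 new -> 23 infected
Step 6: +1 new -> 24 infected
Step 7: +0 new -> 24 infected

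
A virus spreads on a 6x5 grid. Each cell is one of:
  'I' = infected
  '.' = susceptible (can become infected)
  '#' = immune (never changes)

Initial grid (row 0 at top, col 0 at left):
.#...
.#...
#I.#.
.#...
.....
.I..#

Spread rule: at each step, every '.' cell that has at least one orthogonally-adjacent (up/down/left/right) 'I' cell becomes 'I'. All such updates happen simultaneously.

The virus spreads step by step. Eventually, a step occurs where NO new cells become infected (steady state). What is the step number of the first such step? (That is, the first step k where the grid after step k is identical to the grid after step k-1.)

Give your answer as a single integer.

Answer: 6

Derivation:
Step 0 (initial): 2 infected
Step 1: +4 new -> 6 infected
Step 2: +5 new -> 11 infected
Step 3: +5 new -> 16 infected
Step 4: +4 new -> 20 infected
Step 5: +2 new -> 22 infected
Step 6: +0 new -> 22 infected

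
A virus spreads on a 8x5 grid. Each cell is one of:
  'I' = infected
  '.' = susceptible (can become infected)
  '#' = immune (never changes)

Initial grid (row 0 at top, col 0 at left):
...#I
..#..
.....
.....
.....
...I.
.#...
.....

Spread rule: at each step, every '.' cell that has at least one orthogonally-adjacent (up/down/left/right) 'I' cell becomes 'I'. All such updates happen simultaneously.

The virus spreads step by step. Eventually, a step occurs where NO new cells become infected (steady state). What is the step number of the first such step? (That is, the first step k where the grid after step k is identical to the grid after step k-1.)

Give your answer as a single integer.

Answer: 9

Derivation:
Step 0 (initial): 2 infected
Step 1: +5 new -> 7 infected
Step 2: +9 new -> 16 infected
Step 3: +7 new -> 23 infected
Step 4: +5 new -> 28 infected
Step 5: +3 new -> 31 infected
Step 6: +2 new -> 33 infected
Step 7: +2 new -> 35 infected
Step 8: +2 new -> 37 infected
Step 9: +0 new -> 37 infected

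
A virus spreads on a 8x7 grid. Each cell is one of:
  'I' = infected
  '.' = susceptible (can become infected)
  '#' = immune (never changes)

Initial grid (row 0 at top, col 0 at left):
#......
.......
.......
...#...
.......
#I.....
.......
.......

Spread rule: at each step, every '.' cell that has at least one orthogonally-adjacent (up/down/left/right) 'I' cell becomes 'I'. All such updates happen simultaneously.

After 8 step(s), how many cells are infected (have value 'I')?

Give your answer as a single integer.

Answer: 50

Derivation:
Step 0 (initial): 1 infected
Step 1: +3 new -> 4 infected
Step 2: +7 new -> 11 infected
Step 3: +8 new -> 19 infected
Step 4: +7 new -> 26 infected
Step 5: +9 new -> 35 infected
Step 6: +7 new -> 42 infected
Step 7: +5 new -> 47 infected
Step 8: +3 new -> 50 infected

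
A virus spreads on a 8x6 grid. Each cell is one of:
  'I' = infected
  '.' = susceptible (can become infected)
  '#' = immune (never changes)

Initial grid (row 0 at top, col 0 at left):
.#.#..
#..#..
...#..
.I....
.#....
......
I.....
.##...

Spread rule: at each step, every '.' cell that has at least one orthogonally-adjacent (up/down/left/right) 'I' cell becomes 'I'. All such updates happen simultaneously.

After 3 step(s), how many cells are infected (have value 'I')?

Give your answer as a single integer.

Answer: 21

Derivation:
Step 0 (initial): 2 infected
Step 1: +6 new -> 8 infected
Step 2: +8 new -> 16 infected
Step 3: +5 new -> 21 infected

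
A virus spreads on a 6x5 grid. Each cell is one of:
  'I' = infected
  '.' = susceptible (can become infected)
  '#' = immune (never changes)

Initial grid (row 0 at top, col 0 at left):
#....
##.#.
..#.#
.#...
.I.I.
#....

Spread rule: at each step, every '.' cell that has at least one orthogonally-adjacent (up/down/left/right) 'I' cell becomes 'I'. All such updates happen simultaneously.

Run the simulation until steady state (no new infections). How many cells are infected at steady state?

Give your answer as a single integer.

Answer: 16

Derivation:
Step 0 (initial): 2 infected
Step 1: +6 new -> 8 infected
Step 2: +6 new -> 14 infected
Step 3: +1 new -> 15 infected
Step 4: +1 new -> 16 infected
Step 5: +0 new -> 16 infected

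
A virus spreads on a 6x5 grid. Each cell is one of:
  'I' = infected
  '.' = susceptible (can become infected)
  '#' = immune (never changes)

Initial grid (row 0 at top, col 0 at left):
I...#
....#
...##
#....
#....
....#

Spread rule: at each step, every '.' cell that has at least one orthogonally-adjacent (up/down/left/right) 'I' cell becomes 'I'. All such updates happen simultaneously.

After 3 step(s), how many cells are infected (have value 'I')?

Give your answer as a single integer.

Answer: 9

Derivation:
Step 0 (initial): 1 infected
Step 1: +2 new -> 3 infected
Step 2: +3 new -> 6 infected
Step 3: +3 new -> 9 infected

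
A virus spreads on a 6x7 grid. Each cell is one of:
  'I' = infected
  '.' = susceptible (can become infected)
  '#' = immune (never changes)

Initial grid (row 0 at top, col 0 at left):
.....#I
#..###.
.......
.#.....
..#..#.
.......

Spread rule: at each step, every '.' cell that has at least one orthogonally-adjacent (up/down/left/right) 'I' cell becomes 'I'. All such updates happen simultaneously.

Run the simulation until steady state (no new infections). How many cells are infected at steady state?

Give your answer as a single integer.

Answer: 34

Derivation:
Step 0 (initial): 1 infected
Step 1: +1 new -> 2 infected
Step 2: +1 new -> 3 infected
Step 3: +2 new -> 5 infected
Step 4: +3 new -> 8 infected
Step 5: +3 new -> 11 infected
Step 6: +4 new -> 15 infected
Step 7: +5 new -> 20 infected
Step 8: +4 new -> 24 infected
Step 9: +4 new -> 28 infected
Step 10: +4 new -> 32 infected
Step 11: +2 new -> 34 infected
Step 12: +0 new -> 34 infected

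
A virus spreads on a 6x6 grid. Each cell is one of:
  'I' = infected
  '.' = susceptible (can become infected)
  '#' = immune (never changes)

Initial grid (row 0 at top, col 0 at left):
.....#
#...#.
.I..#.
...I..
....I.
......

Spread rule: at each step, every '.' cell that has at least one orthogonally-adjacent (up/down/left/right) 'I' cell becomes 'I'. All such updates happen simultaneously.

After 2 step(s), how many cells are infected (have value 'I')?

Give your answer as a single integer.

Step 0 (initial): 3 infected
Step 1: +10 new -> 13 infected
Step 2: +9 new -> 22 infected

Answer: 22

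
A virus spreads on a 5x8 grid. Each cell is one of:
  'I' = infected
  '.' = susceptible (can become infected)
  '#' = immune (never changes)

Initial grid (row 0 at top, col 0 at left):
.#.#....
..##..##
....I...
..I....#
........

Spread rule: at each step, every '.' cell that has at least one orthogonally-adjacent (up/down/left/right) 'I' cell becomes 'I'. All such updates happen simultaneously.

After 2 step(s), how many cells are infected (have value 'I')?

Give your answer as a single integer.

Answer: 19

Derivation:
Step 0 (initial): 2 infected
Step 1: +8 new -> 10 infected
Step 2: +9 new -> 19 infected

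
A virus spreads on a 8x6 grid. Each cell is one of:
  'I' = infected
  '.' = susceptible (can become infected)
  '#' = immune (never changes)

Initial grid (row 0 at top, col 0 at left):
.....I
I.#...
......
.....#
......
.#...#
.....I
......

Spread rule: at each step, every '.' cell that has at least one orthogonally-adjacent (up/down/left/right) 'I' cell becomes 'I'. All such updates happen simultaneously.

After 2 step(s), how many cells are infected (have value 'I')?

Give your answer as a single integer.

Answer: 19

Derivation:
Step 0 (initial): 3 infected
Step 1: +7 new -> 10 infected
Step 2: +9 new -> 19 infected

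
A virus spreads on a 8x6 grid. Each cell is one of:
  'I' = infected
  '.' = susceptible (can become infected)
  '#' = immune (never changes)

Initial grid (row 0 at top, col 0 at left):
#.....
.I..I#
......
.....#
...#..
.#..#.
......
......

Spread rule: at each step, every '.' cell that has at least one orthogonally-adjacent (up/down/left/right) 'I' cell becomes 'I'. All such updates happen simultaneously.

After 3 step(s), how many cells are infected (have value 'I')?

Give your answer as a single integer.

Answer: 23

Derivation:
Step 0 (initial): 2 infected
Step 1: +7 new -> 9 infected
Step 2: +9 new -> 18 infected
Step 3: +5 new -> 23 infected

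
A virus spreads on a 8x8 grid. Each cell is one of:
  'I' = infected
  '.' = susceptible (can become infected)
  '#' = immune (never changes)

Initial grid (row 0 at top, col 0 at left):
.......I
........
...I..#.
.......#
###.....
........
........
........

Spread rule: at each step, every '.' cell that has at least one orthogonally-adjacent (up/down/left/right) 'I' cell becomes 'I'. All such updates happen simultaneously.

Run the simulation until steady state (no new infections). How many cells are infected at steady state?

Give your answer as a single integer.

Step 0 (initial): 2 infected
Step 1: +6 new -> 8 infected
Step 2: +11 new -> 19 infected
Step 3: +9 new -> 28 infected
Step 4: +8 new -> 36 infected
Step 5: +7 new -> 43 infected
Step 6: +7 new -> 50 infected
Step 7: +5 new -> 55 infected
Step 8: +3 new -> 58 infected
Step 9: +1 new -> 59 infected
Step 10: +0 new -> 59 infected

Answer: 59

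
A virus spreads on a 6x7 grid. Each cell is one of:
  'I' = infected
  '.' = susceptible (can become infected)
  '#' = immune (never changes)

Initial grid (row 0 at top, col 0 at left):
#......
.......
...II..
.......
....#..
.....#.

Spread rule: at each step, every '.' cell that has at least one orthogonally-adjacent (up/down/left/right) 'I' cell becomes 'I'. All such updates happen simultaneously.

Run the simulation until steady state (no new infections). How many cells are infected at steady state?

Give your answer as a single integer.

Step 0 (initial): 2 infected
Step 1: +6 new -> 8 infected
Step 2: +9 new -> 17 infected
Step 3: +10 new -> 27 infected
Step 4: +8 new -> 35 infected
Step 5: +3 new -> 38 infected
Step 6: +1 new -> 39 infected
Step 7: +0 new -> 39 infected

Answer: 39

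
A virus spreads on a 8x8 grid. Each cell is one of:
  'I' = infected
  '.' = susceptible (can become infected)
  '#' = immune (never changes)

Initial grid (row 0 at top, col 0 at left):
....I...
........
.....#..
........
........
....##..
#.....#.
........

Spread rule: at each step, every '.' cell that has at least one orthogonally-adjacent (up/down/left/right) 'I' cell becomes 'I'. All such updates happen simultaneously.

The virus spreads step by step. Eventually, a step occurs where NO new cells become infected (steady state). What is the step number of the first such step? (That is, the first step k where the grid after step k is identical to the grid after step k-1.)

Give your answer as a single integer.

Answer: 12

Derivation:
Step 0 (initial): 1 infected
Step 1: +3 new -> 4 infected
Step 2: +5 new -> 9 infected
Step 3: +6 new -> 15 infected
Step 4: +8 new -> 23 infected
Step 5: +7 new -> 30 infected
Step 6: +6 new -> 36 infected
Step 7: +6 new -> 42 infected
Step 8: +6 new -> 48 infected
Step 9: +6 new -> 54 infected
Step 10: +3 new -> 57 infected
Step 11: +2 new -> 59 infected
Step 12: +0 new -> 59 infected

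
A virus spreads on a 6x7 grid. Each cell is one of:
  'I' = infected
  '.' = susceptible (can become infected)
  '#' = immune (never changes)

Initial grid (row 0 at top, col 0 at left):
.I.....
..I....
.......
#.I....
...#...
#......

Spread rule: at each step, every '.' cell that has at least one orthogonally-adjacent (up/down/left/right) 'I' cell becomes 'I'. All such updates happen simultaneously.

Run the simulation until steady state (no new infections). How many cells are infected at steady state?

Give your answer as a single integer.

Answer: 39

Derivation:
Step 0 (initial): 3 infected
Step 1: +8 new -> 11 infected
Step 2: +8 new -> 19 infected
Step 3: +9 new -> 28 infected
Step 4: +6 new -> 34 infected
Step 5: +4 new -> 38 infected
Step 6: +1 new -> 39 infected
Step 7: +0 new -> 39 infected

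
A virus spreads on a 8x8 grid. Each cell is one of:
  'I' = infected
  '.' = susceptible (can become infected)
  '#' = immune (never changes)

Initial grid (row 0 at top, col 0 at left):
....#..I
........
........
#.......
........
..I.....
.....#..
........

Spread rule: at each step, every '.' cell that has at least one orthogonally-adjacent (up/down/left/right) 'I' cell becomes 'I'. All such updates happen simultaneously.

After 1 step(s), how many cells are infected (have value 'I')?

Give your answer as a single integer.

Step 0 (initial): 2 infected
Step 1: +6 new -> 8 infected

Answer: 8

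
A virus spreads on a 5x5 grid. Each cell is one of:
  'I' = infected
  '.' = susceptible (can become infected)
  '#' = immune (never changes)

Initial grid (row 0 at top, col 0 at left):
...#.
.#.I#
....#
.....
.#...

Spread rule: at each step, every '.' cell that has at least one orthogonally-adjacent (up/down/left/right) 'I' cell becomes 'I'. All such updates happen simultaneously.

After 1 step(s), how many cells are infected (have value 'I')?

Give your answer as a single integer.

Step 0 (initial): 1 infected
Step 1: +2 new -> 3 infected

Answer: 3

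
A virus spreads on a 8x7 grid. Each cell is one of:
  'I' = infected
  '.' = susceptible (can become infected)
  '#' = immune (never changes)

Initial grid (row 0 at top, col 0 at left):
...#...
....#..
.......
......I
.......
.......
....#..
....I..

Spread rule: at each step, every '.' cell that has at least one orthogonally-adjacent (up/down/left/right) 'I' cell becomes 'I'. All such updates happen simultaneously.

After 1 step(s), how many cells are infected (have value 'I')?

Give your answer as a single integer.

Step 0 (initial): 2 infected
Step 1: +5 new -> 7 infected

Answer: 7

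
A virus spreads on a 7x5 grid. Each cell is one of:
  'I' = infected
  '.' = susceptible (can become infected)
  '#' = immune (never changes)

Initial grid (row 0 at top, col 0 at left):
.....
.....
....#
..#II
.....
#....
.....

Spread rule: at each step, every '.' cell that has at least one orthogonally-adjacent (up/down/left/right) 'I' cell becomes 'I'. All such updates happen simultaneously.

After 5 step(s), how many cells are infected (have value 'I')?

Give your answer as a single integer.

Step 0 (initial): 2 infected
Step 1: +3 new -> 5 infected
Step 2: +5 new -> 10 infected
Step 3: +8 new -> 18 infected
Step 4: +8 new -> 26 infected
Step 5: +4 new -> 30 infected

Answer: 30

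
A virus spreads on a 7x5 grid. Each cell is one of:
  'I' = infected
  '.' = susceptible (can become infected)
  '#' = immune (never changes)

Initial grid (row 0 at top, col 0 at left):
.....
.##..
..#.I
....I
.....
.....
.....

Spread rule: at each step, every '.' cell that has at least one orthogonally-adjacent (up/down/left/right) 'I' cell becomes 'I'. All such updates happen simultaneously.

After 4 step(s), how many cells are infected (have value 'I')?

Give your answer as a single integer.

Step 0 (initial): 2 infected
Step 1: +4 new -> 6 infected
Step 2: +5 new -> 11 infected
Step 3: +5 new -> 16 infected
Step 4: +6 new -> 22 infected

Answer: 22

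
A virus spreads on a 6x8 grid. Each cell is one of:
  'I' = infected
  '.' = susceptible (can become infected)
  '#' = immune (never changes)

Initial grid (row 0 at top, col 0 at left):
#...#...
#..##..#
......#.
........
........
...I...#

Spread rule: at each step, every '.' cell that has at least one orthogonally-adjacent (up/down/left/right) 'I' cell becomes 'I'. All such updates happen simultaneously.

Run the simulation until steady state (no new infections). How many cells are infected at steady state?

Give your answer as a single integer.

Step 0 (initial): 1 infected
Step 1: +3 new -> 4 infected
Step 2: +5 new -> 9 infected
Step 3: +7 new -> 16 infected
Step 4: +6 new -> 22 infected
Step 5: +6 new -> 28 infected
Step 6: +5 new -> 33 infected
Step 7: +5 new -> 38 infected
Step 8: +1 new -> 39 infected
Step 9: +1 new -> 40 infected
Step 10: +0 new -> 40 infected

Answer: 40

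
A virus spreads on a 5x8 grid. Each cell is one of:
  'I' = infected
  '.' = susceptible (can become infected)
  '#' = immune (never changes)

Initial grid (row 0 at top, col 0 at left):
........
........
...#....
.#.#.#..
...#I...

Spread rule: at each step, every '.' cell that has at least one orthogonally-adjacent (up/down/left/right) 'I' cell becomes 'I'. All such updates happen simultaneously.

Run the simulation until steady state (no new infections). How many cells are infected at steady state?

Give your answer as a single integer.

Answer: 35

Derivation:
Step 0 (initial): 1 infected
Step 1: +2 new -> 3 infected
Step 2: +2 new -> 5 infected
Step 3: +4 new -> 9 infected
Step 4: +5 new -> 14 infected
Step 5: +5 new -> 19 infected
Step 6: +5 new -> 24 infected
Step 7: +5 new -> 29 infected
Step 8: +3 new -> 32 infected
Step 9: +2 new -> 34 infected
Step 10: +1 new -> 35 infected
Step 11: +0 new -> 35 infected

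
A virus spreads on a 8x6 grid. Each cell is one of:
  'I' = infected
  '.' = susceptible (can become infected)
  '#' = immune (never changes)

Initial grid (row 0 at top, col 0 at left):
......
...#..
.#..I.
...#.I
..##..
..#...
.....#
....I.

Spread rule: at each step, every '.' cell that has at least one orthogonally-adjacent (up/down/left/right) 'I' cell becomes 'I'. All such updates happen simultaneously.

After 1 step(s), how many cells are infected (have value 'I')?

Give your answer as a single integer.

Step 0 (initial): 3 infected
Step 1: +8 new -> 11 infected

Answer: 11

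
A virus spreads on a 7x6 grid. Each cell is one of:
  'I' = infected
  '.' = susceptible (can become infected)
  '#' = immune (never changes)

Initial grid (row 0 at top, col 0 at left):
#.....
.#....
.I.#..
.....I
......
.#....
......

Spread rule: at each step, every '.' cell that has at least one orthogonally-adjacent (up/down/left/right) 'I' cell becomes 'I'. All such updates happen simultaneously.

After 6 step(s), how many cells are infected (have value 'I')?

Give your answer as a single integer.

Answer: 38

Derivation:
Step 0 (initial): 2 infected
Step 1: +6 new -> 8 infected
Step 2: +10 new -> 18 infected
Step 3: +9 new -> 27 infected
Step 4: +7 new -> 34 infected
Step 5: +3 new -> 37 infected
Step 6: +1 new -> 38 infected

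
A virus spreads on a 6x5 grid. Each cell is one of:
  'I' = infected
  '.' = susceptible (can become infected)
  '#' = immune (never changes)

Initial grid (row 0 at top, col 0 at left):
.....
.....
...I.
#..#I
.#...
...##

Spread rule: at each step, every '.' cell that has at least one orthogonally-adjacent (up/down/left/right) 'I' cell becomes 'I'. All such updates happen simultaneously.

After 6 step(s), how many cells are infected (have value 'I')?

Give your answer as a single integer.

Step 0 (initial): 2 infected
Step 1: +4 new -> 6 infected
Step 2: +6 new -> 12 infected
Step 3: +6 new -> 18 infected
Step 4: +3 new -> 21 infected
Step 5: +2 new -> 23 infected
Step 6: +1 new -> 24 infected

Answer: 24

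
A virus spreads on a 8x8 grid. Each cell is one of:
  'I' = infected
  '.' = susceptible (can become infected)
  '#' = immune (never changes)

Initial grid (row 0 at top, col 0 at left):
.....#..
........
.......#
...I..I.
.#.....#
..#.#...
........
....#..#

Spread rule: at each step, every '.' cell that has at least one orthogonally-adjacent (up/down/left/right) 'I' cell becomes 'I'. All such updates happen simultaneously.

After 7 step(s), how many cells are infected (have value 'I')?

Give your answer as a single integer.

Answer: 56

Derivation:
Step 0 (initial): 2 infected
Step 1: +8 new -> 10 infected
Step 2: +11 new -> 21 infected
Step 3: +12 new -> 33 infected
Step 4: +12 new -> 45 infected
Step 5: +6 new -> 51 infected
Step 6: +4 new -> 55 infected
Step 7: +1 new -> 56 infected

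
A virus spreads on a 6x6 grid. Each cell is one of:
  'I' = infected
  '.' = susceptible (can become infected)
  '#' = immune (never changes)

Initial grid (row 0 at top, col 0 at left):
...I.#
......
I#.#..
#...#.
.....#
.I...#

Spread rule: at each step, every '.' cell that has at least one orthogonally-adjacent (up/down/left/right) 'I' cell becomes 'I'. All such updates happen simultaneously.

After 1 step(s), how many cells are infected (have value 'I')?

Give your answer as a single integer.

Answer: 10

Derivation:
Step 0 (initial): 3 infected
Step 1: +7 new -> 10 infected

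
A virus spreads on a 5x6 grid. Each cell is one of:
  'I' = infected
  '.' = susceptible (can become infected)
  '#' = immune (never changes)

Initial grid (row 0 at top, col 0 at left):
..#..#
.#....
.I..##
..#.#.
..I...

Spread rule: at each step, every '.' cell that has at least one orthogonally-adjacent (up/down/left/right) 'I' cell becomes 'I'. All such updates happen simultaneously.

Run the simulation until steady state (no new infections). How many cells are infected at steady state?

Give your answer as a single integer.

Answer: 23

Derivation:
Step 0 (initial): 2 infected
Step 1: +5 new -> 7 infected
Step 2: +7 new -> 14 infected
Step 3: +3 new -> 17 infected
Step 4: +4 new -> 21 infected
Step 5: +2 new -> 23 infected
Step 6: +0 new -> 23 infected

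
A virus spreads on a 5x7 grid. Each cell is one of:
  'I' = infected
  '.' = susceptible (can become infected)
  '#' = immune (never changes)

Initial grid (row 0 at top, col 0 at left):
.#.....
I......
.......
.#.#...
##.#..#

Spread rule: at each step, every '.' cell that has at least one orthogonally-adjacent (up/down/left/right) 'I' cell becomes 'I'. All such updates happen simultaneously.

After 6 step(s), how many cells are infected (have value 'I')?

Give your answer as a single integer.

Answer: 22

Derivation:
Step 0 (initial): 1 infected
Step 1: +3 new -> 4 infected
Step 2: +3 new -> 7 infected
Step 3: +3 new -> 10 infected
Step 4: +4 new -> 14 infected
Step 5: +4 new -> 18 infected
Step 6: +4 new -> 22 infected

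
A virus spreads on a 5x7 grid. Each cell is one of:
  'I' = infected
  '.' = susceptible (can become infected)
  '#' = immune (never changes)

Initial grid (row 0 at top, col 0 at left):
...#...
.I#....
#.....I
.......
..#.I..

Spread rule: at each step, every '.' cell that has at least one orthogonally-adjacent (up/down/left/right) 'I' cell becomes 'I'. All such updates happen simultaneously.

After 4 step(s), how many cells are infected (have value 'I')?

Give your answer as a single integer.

Step 0 (initial): 3 infected
Step 1: +9 new -> 12 infected
Step 2: +10 new -> 22 infected
Step 3: +6 new -> 28 infected
Step 4: +3 new -> 31 infected

Answer: 31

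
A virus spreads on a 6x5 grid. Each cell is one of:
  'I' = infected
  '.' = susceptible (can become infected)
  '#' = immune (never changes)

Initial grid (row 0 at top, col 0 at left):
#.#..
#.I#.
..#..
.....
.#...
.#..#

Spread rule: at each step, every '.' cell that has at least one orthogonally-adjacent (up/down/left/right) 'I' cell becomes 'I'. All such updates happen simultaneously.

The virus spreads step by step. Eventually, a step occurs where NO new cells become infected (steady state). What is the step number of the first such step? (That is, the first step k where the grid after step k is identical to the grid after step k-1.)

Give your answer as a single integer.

Answer: 11

Derivation:
Step 0 (initial): 1 infected
Step 1: +1 new -> 2 infected
Step 2: +2 new -> 4 infected
Step 3: +2 new -> 6 infected
Step 4: +2 new -> 8 infected
Step 5: +3 new -> 11 infected
Step 6: +5 new -> 16 infected
Step 7: +3 new -> 19 infected
Step 8: +1 new -> 20 infected
Step 9: +1 new -> 21 infected
Step 10: +1 new -> 22 infected
Step 11: +0 new -> 22 infected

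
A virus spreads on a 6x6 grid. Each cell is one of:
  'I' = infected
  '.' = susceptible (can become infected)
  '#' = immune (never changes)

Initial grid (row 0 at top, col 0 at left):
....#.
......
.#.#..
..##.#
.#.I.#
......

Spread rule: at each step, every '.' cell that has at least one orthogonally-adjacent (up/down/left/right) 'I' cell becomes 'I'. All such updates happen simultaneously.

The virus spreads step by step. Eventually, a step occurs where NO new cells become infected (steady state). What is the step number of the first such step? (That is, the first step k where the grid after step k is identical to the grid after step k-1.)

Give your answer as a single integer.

Answer: 10

Derivation:
Step 0 (initial): 1 infected
Step 1: +3 new -> 4 infected
Step 2: +3 new -> 7 infected
Step 3: +3 new -> 10 infected
Step 4: +3 new -> 13 infected
Step 5: +3 new -> 16 infected
Step 6: +4 new -> 20 infected
Step 7: +5 new -> 25 infected
Step 8: +2 new -> 27 infected
Step 9: +1 new -> 28 infected
Step 10: +0 new -> 28 infected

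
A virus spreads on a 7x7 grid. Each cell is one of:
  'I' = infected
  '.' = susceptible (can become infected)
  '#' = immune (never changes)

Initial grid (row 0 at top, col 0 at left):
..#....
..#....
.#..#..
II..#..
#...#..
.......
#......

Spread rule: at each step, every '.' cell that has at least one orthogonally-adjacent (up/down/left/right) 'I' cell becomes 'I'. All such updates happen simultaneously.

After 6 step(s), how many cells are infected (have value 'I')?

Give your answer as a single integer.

Answer: 29

Derivation:
Step 0 (initial): 2 infected
Step 1: +3 new -> 5 infected
Step 2: +5 new -> 10 infected
Step 3: +7 new -> 17 infected
Step 4: +4 new -> 21 infected
Step 5: +4 new -> 25 infected
Step 6: +4 new -> 29 infected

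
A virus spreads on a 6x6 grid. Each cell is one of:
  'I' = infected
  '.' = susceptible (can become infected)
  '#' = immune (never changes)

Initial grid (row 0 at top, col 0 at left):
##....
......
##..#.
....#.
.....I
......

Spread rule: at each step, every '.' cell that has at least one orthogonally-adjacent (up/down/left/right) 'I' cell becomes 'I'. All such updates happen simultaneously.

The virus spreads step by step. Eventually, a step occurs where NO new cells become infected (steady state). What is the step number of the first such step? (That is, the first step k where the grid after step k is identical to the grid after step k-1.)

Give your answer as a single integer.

Answer: 9

Derivation:
Step 0 (initial): 1 infected
Step 1: +3 new -> 4 infected
Step 2: +3 new -> 7 infected
Step 3: +4 new -> 11 infected
Step 4: +6 new -> 17 infected
Step 5: +6 new -> 23 infected
Step 6: +4 new -> 27 infected
Step 7: +2 new -> 29 infected
Step 8: +1 new -> 30 infected
Step 9: +0 new -> 30 infected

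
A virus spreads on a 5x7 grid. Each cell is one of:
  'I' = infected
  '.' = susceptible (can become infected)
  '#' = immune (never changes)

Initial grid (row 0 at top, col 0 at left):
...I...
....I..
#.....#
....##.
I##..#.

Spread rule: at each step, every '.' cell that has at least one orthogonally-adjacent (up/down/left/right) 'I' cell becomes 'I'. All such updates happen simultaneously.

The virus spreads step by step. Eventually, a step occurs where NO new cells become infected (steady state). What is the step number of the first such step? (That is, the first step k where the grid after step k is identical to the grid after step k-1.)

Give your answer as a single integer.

Step 0 (initial): 3 infected
Step 1: +6 new -> 9 infected
Step 2: +7 new -> 16 infected
Step 3: +7 new -> 23 infected
Step 4: +2 new -> 25 infected
Step 5: +1 new -> 26 infected
Step 6: +0 new -> 26 infected

Answer: 6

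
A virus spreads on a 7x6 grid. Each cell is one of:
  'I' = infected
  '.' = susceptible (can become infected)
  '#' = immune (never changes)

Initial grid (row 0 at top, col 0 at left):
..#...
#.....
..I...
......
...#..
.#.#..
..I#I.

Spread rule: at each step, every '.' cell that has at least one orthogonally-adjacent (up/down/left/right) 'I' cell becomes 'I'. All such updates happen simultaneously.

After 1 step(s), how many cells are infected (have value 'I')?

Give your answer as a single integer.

Answer: 11

Derivation:
Step 0 (initial): 3 infected
Step 1: +8 new -> 11 infected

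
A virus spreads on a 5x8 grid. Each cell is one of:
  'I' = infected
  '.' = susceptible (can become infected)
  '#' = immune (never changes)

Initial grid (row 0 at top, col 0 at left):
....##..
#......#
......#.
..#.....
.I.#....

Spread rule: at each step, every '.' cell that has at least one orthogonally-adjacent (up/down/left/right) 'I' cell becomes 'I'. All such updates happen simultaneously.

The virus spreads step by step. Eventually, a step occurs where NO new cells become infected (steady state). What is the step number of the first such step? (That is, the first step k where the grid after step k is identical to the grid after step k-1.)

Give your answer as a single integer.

Answer: 11

Derivation:
Step 0 (initial): 1 infected
Step 1: +3 new -> 4 infected
Step 2: +2 new -> 6 infected
Step 3: +3 new -> 9 infected
Step 4: +3 new -> 12 infected
Step 5: +5 new -> 17 infected
Step 6: +4 new -> 21 infected
Step 7: +3 new -> 24 infected
Step 8: +3 new -> 27 infected
Step 9: +3 new -> 30 infected
Step 10: +3 new -> 33 infected
Step 11: +0 new -> 33 infected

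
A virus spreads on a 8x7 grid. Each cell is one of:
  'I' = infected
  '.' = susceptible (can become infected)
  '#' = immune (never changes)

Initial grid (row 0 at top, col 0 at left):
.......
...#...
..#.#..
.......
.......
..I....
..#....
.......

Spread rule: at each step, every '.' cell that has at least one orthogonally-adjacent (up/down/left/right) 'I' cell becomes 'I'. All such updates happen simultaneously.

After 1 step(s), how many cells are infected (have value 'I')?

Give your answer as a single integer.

Step 0 (initial): 1 infected
Step 1: +3 new -> 4 infected

Answer: 4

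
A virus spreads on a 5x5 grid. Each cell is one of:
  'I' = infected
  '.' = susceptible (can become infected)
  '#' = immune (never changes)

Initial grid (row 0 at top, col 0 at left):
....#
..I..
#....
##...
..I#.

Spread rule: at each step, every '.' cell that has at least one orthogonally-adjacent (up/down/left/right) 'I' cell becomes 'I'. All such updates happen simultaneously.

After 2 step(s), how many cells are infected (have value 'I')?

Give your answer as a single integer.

Answer: 16

Derivation:
Step 0 (initial): 2 infected
Step 1: +6 new -> 8 infected
Step 2: +8 new -> 16 infected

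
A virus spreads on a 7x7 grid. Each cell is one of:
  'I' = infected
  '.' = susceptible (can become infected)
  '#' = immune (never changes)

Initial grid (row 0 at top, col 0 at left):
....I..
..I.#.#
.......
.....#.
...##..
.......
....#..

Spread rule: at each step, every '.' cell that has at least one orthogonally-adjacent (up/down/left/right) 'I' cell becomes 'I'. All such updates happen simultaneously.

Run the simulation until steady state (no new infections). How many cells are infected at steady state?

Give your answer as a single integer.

Step 0 (initial): 2 infected
Step 1: +6 new -> 8 infected
Step 2: +7 new -> 15 infected
Step 3: +7 new -> 22 infected
Step 4: +5 new -> 27 infected
Step 5: +5 new -> 32 infected
Step 6: +5 new -> 37 infected
Step 7: +4 new -> 41 infected
Step 8: +2 new -> 43 infected
Step 9: +0 new -> 43 infected

Answer: 43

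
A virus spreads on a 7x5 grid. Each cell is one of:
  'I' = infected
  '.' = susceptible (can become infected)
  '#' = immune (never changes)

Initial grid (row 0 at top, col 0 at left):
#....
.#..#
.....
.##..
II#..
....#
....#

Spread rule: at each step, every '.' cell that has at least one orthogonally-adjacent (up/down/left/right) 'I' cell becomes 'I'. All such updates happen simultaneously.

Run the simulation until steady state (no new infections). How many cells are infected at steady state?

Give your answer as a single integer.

Answer: 27

Derivation:
Step 0 (initial): 2 infected
Step 1: +3 new -> 5 infected
Step 2: +4 new -> 9 infected
Step 3: +4 new -> 13 infected
Step 4: +3 new -> 16 infected
Step 5: +4 new -> 20 infected
Step 6: +4 new -> 24 infected
Step 7: +2 new -> 26 infected
Step 8: +1 new -> 27 infected
Step 9: +0 new -> 27 infected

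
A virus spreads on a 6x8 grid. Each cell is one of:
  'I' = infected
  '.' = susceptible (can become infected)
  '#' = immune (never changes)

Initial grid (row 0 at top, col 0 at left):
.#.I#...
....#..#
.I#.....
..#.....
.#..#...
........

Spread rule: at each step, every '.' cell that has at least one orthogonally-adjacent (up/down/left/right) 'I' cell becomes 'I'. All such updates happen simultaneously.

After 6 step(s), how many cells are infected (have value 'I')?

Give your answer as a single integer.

Answer: 32

Derivation:
Step 0 (initial): 2 infected
Step 1: +5 new -> 7 infected
Step 2: +4 new -> 11 infected
Step 3: +4 new -> 15 infected
Step 4: +4 new -> 19 infected
Step 5: +6 new -> 25 infected
Step 6: +7 new -> 32 infected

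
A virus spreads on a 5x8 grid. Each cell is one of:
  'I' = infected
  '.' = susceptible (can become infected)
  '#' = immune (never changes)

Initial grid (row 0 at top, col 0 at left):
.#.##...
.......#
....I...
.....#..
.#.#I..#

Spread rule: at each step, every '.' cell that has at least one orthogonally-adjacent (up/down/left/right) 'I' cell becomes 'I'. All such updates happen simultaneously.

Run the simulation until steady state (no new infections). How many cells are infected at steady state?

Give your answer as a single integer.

Answer: 32

Derivation:
Step 0 (initial): 2 infected
Step 1: +5 new -> 7 infected
Step 2: +6 new -> 13 infected
Step 3: +7 new -> 20 infected
Step 4: +7 new -> 27 infected
Step 5: +3 new -> 30 infected
Step 6: +2 new -> 32 infected
Step 7: +0 new -> 32 infected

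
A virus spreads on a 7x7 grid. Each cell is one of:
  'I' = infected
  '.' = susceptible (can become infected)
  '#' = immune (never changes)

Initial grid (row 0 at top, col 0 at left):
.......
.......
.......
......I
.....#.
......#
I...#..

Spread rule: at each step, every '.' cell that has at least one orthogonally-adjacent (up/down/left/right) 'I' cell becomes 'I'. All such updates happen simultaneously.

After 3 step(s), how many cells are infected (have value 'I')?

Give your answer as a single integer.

Answer: 22

Derivation:
Step 0 (initial): 2 infected
Step 1: +5 new -> 7 infected
Step 2: +6 new -> 13 infected
Step 3: +9 new -> 22 infected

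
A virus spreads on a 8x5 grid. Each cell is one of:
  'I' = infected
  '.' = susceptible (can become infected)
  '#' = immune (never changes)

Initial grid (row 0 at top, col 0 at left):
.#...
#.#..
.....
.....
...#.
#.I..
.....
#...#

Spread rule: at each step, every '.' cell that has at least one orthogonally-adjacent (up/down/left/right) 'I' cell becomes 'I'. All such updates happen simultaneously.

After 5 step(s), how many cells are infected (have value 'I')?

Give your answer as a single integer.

Answer: 28

Derivation:
Step 0 (initial): 1 infected
Step 1: +4 new -> 5 infected
Step 2: +6 new -> 11 infected
Step 3: +9 new -> 20 infected
Step 4: +4 new -> 24 infected
Step 5: +4 new -> 28 infected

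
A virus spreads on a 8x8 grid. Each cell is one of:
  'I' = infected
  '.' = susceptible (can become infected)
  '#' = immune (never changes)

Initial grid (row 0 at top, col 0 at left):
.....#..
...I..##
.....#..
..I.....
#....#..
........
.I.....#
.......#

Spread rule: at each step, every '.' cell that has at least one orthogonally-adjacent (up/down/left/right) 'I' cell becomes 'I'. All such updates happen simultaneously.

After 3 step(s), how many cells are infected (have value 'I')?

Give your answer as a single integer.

Step 0 (initial): 3 infected
Step 1: +12 new -> 15 infected
Step 2: +15 new -> 30 infected
Step 3: +8 new -> 38 infected

Answer: 38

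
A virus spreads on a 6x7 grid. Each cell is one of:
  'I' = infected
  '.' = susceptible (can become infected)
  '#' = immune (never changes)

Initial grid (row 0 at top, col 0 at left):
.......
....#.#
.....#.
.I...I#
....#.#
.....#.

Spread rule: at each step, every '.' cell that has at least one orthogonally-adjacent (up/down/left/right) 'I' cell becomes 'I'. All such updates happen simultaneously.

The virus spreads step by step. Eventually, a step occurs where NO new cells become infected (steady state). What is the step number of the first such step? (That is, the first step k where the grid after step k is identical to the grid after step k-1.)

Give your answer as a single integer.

Step 0 (initial): 2 infected
Step 1: +6 new -> 8 infected
Step 2: +8 new -> 16 infected
Step 3: +7 new -> 23 infected
Step 4: +4 new -> 27 infected
Step 5: +2 new -> 29 infected
Step 6: +1 new -> 30 infected
Step 7: +1 new -> 31 infected
Step 8: +2 new -> 33 infected
Step 9: +0 new -> 33 infected

Answer: 9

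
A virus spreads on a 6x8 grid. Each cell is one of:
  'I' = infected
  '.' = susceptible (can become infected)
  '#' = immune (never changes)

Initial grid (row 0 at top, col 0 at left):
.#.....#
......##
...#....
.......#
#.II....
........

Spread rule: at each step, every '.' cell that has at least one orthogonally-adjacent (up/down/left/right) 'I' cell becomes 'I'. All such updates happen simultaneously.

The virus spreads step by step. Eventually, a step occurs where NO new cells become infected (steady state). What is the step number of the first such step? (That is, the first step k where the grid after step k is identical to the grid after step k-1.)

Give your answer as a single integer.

Step 0 (initial): 2 infected
Step 1: +6 new -> 8 infected
Step 2: +6 new -> 14 infected
Step 3: +8 new -> 22 infected
Step 4: +9 new -> 31 infected
Step 5: +6 new -> 37 infected
Step 6: +3 new -> 40 infected
Step 7: +1 new -> 41 infected
Step 8: +0 new -> 41 infected

Answer: 8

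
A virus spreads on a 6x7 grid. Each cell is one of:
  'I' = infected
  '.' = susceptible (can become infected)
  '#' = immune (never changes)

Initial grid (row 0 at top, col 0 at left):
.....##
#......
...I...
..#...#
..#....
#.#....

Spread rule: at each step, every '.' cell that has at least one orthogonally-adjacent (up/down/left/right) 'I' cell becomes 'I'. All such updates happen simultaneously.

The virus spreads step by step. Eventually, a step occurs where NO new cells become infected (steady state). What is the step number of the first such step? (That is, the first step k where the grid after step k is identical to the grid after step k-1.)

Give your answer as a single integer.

Answer: 7

Derivation:
Step 0 (initial): 1 infected
Step 1: +4 new -> 5 infected
Step 2: +7 new -> 12 infected
Step 3: +10 new -> 22 infected
Step 4: +6 new -> 28 infected
Step 5: +5 new -> 33 infected
Step 6: +1 new -> 34 infected
Step 7: +0 new -> 34 infected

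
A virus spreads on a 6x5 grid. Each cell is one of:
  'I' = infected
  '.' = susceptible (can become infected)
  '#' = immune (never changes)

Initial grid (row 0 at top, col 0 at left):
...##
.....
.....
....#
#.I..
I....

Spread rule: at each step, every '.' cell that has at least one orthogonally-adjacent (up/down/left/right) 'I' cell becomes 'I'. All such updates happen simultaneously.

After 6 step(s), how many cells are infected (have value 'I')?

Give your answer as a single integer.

Answer: 26

Derivation:
Step 0 (initial): 2 infected
Step 1: +5 new -> 7 infected
Step 2: +5 new -> 12 infected
Step 3: +5 new -> 17 infected
Step 4: +5 new -> 22 infected
Step 5: +3 new -> 25 infected
Step 6: +1 new -> 26 infected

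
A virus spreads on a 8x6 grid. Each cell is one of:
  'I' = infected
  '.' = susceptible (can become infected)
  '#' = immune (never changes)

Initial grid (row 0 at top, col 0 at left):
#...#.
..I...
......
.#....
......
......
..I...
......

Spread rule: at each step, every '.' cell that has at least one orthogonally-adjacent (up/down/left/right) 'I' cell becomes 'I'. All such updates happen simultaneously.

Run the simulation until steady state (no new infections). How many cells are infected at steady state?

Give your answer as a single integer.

Answer: 45

Derivation:
Step 0 (initial): 2 infected
Step 1: +8 new -> 10 infected
Step 2: +14 new -> 24 infected
Step 3: +11 new -> 35 infected
Step 4: +8 new -> 43 infected
Step 5: +2 new -> 45 infected
Step 6: +0 new -> 45 infected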